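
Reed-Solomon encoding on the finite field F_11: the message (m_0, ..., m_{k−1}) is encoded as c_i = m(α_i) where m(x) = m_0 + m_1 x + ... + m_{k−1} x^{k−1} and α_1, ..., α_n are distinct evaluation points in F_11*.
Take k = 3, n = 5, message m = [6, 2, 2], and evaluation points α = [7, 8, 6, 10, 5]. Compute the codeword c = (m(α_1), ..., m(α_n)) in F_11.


c = [8, 7, 2, 6, 0]

Message polynomial: m(x) = 6 + 2·x + 2·x^2 (mod 11).
For each evaluation point α_i, compute m(α_i) mod 11:
  α_1 = 7: Horner steps 2 → 5 → 8, so m(7) = 8.
  α_2 = 8: Horner steps 2 → 7 → 7, so m(8) = 7.
  α_3 = 6: Horner steps 2 → 3 → 2, so m(6) = 2.
  α_4 = 10: Horner steps 2 → 0 → 6, so m(10) = 6.
  α_5 = 5: Horner steps 2 → 1 → 0, so m(5) = 0.
Codeword c = [8, 7, 2, 6, 0] ∈ F_11^5.


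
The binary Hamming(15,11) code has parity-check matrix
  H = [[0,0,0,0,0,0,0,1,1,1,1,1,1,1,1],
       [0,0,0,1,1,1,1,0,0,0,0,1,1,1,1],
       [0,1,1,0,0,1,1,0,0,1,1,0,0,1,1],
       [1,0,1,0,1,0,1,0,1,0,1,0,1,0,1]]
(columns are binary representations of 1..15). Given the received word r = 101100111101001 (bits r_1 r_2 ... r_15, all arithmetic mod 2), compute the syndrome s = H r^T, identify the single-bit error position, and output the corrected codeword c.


s = (1, 0, 0, 1)^T, error position = 9, corrected codeword c = 101100110101001

Compute s = H r^T mod 2 one row at a time:
  s_1 = 1 + 1 + 1 + 0 + 1 + 0 + 0 + 1 = 5 ≡ 1 (mod 2).
  s_2 = 1 + 0 + 0 + 1 + 1 + 0 + 0 + 1 = 4 ≡ 0 (mod 2).
  s_3 = 0 + 1 + 0 + 1 + 1 + 0 + 0 + 1 = 4 ≡ 0 (mod 2).
  s_4 = 1 + 1 + 0 + 1 + 1 + 0 + 0 + 1 = 5 ≡ 1 (mod 2).
s = (1, 0, 0, 1)^T — this equals column 9 of H (binary 1001), so error is at position 9.
Correct: flip bit 9 of r = 101100111101001 to get c = 101100110101001.


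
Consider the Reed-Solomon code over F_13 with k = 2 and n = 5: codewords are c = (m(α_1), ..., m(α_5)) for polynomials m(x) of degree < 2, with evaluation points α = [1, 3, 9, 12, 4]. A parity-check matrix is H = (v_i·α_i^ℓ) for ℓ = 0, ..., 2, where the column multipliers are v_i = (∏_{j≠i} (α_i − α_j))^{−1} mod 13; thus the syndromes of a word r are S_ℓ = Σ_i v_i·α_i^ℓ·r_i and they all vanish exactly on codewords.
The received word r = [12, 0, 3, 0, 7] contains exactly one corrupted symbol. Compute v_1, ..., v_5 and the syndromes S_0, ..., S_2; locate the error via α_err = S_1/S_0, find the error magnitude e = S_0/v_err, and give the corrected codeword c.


S = (8, 5, 8), error at position 4, error magnitude e = 2, c = [12, 0, 3, 11, 7].

Step 1: column multipliers v_i = (∏_{j≠i}(α_i − α_j))^{−1} mod 13.
  i = 1 (α = 1): (1−3)(1−9)(1−12)(1−4) = (−2)·(−8)·(−11)·(−3) = 528 ≡ 8, so v_1 = 8^{−1} = 5 (mod 13).
  i = 2 (α = 3): (3−1)(3−9)(3−12)(3−4) = 2·(−6)·(−9)·(−1) = −108 ≡ 9, so v_2 = 9^{−1} = 3 (mod 13).
  i = 3 (α = 9): (9−1)(9−3)(9−12)(9−4) = 8·6·(−3)·5 = −720 ≡ 8, so v_3 = 8^{−1} = 5 (mod 13).
  i = 4 (α = 12): (12−1)(12−3)(12−9)(12−4) = 11·9·3·8 = 2376 ≡ 10, so v_4 = 10^{−1} = 4 (mod 13).
  i = 5 (α = 4): (4−1)(4−3)(4−9)(4−12) = 3·1·(−5)·(−8) = 120 ≡ 3, so v_5 = 3^{−1} = 9 (mod 13).
  v = [5, 3, 5, 4, 9].
Step 2: syndromes of r = [12, 0, 3, 0, 7] (all sums mod 13).
  S_0 = Σ v_i r_i = 5·12 + 3·0 + 5·3 + 4·0 + 9·7 = 138 ≡ 8.
  S_1 = Σ v_i α_i r_i = 5·1·12 + 3·3·0 + 5·9·3 + 4·12·0 + 9·4·7 = 447 ≡ 5.
  α_i^2 mod 13 = [1, 9, 3, 1, 3].
  S_2 = Σ v_i α_i^2 r_i = 5·1·12 + 3·9·0 + 5·3·3 + 4·1·0 + 9·3·7 = 294 ≡ 8.
  S = (8, 5, 8) ≠ 0, so r is not a codeword (an error is present).
Step 3: locate the error. For a single error e at position i, S_ℓ = v_i·e·α_i^ℓ, so α_err = S_1/S_0.
  S_0^{−1} = 8^{−1} = 5 (mod 13), so α_err = 5·5 = 25 ≡ 12 = α_4. Error position i = 4.
  Consistency check: S_2/S_1 = 8·8 = 64 ≡ 12 = α_err ✓ (single-error assumption holds).
Step 4: error magnitude e = S_0/v_4 = S_0·∏_{j≠4}(α_4 − α_j) = 8·10 = 80 ≡ 2 (mod 13).
Step 5: correct position 4: c_4 = r_4 − e = 0 − 2 ≡ 11 (mod 13). Hence c = [12, 0, 3, 11, 7].
  Check: interpolating c through the α_i gives m(x) = 5 + 7·x (degree < 2) with m(α_i) = c_i for every i, so c is indeed a codeword.


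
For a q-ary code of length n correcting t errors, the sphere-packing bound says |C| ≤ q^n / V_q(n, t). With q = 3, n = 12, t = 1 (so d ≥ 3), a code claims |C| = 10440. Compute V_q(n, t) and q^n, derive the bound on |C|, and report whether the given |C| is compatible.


V_q(n, t) = 25, q^n = 531441, Hamming bound = 21257, |C| = 10440 ≤ bound (satisfied).

Step 1: Compute V_q(n, t) = Σ_{j=0}^1 C(n, j) (q−1)^j.
  j = 0: C(12,0)·(2)^0 = 1·1 = 1.
  j = 1: C(12,1)·(2)^1 = 12·2 = 24.
  V_q(n, t) = 1 + 24 = 25.
Step 2: q^n = 3^12 = 531441.
Step 3: Hamming bound ⌊q^n / V_q(n,t)⌋ = ⌊531441/25⌋ = 21257.
Step 4: Compare |C| = 10440 to 21257: satisfied.
The claimed |C| lies below the Hamming bound.


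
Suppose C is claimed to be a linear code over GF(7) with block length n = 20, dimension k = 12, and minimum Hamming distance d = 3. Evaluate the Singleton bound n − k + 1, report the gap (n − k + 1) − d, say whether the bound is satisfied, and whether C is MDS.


Singleton RHS = n − k + 1 = 9, slack = 6, bound satisfied, not MDS.

Singleton bound: d ≤ n − k + 1.
Here n = 20, k = 12, so n − k + 1 = 9.
Given d = 3, check d ≤ 9: YES.
Slack = (n − k + 1) − d = 6.
The code is NOT MDS (slack = 6 > 0).
Description: the claimed parameters are [20, 12, 3]_7; such a code would be non-MDS.


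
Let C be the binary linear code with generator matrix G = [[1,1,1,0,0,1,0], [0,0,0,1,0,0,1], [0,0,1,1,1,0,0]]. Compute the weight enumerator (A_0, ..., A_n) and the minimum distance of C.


Weight distribution: A_0 = 1, A_2 = 1, A_3 = 2, A_4 = 1, A_5 = 2, A_6 = 1. Minimum distance d = 2.

Enumerate all 2^3 = 8 messages m ∈ F_2^3.
For each, compute codeword c = mG in F_2^7, then tally its weight.
  m = 000 → c = 0000000, weight = 0.
  m = 100 → c = 1110010, weight = 4.
  m = 010 → c = 0001001, weight = 2.
  m = 110 → c = 1111011, weight = 6.
  m = 001 → c = 0011100, weight = 3.
  m = 101 → c = 1101110, weight = 5.
  m = 011 → c = 0010101, weight = 3.
  m = 111 → c = 1100111, weight = 5.
Tally weights:
  weight 0: 1 codewords.
  weight 2: 1 codewords.
  weight 3: 2 codewords.
  weight 4: 1 codewords.
  weight 5: 2 codewords.
  weight 6: 1 codewords.
Minimum distance d = smallest w > 0 with A_w > 0 = 2.
Sanity: Σ A_w = 8 = 2^3 = 8 ✓.


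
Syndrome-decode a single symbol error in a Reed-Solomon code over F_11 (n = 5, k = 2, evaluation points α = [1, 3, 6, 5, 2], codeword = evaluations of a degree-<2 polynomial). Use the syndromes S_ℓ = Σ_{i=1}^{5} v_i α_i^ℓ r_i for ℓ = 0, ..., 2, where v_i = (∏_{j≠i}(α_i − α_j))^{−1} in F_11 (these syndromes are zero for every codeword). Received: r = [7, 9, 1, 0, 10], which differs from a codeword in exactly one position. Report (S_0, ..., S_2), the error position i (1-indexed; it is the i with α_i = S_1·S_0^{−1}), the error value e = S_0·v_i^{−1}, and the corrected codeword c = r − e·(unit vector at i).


S = (9, 7, 3), error at position 5, error magnitude e = 2, c = [7, 9, 1, 0, 8].

Step 1: column multipliers v_i = (∏_{j≠i}(α_i − α_j))^{−1} mod 11.
  i = 1 (α = 1): (1−3)(1−6)(1−5)(1−2) = (−2)·(−5)·(−4)·(−1) = 40 ≡ 7, so v_1 = 7^{−1} = 8 (mod 11).
  i = 2 (α = 3): (3−1)(3−6)(3−5)(3−2) = 2·(−3)·(−2)·1 = 12 ≡ 1, so v_2 = 1^{−1} = 1 (mod 11).
  i = 3 (α = 6): (6−1)(6−3)(6−5)(6−2) = 5·3·1·4 = 60 ≡ 5, so v_3 = 5^{−1} = 9 (mod 11).
  i = 4 (α = 5): (5−1)(5−3)(5−6)(5−2) = 4·2·(−1)·3 = −24 ≡ 9, so v_4 = 9^{−1} = 5 (mod 11).
  i = 5 (α = 2): (2−1)(2−3)(2−6)(2−5) = 1·(−1)·(−4)·(−3) = −12 ≡ 10, so v_5 = 10^{−1} = 10 (mod 11).
  v = [8, 1, 9, 5, 10].
Step 2: syndromes of r = [7, 9, 1, 0, 10] (all sums mod 11).
  S_0 = Σ v_i r_i = 8·7 + 1·9 + 9·1 + 5·0 + 10·10 = 174 ≡ 9.
  S_1 = Σ v_i α_i r_i = 8·1·7 + 1·3·9 + 9·6·1 + 5·5·0 + 10·2·10 = 337 ≡ 7.
  α_i^2 mod 11 = [1, 9, 3, 3, 4].
  S_2 = Σ v_i α_i^2 r_i = 8·1·7 + 1·9·9 + 9·3·1 + 5·3·0 + 10·4·10 = 564 ≡ 3.
  S = (9, 7, 3) ≠ 0, so r is not a codeword (an error is present).
Step 3: locate the error. For a single error e at position i, S_ℓ = v_i·e·α_i^ℓ, so α_err = S_1/S_0.
  S_0^{−1} = 9^{−1} = 5 (mod 11), so α_err = 7·5 = 35 ≡ 2 = α_5. Error position i = 5.
  Consistency check: S_2/S_1 = 3·8 = 24 ≡ 2 = α_err ✓ (single-error assumption holds).
Step 4: error magnitude e = S_0/v_5 = S_0·∏_{j≠5}(α_5 − α_j) = 9·10 = 90 ≡ 2 (mod 11).
Step 5: correct position 5: c_5 = r_5 − e = 10 − 2 ≡ 8 (mod 11). Hence c = [7, 9, 1, 0, 8].
  Check: interpolating c through the α_i gives m(x) = 6 + 1·x (degree < 2) with m(α_i) = c_i for every i, so c is indeed a codeword.


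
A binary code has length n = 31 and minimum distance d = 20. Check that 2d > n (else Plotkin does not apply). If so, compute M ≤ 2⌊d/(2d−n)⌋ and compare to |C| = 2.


Plotkin bound M ≤ 4; given |C| = 2 ≤ bound (satisfied).

Check applicability: 2d = 40, n = 31.
2d − n = 9 > 0, so Plotkin applies.
Compute d/(2d−n) = 20/9 ≈ 2.2222.
⌊d/(2d−n)⌋ = 2.
Plotkin bound: M ≤ 2·2 = 4.
Given |C| = 2, check: satisfied.
This |C| is below the Plotkin bound.


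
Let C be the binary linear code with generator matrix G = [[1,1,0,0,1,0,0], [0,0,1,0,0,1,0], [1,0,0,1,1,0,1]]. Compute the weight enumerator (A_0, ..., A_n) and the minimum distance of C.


Weight distribution: A_0 = 1, A_2 = 1, A_3 = 2, A_4 = 1, A_5 = 2, A_6 = 1. Minimum distance d = 2.

Enumerate all 2^3 = 8 messages m ∈ F_2^3.
For each, compute codeword c = mG in F_2^7, then tally its weight.
  m = 000 → c = 0000000, weight = 0.
  m = 100 → c = 1100100, weight = 3.
  m = 010 → c = 0010010, weight = 2.
  m = 110 → c = 1110110, weight = 5.
  m = 001 → c = 1001101, weight = 4.
  m = 101 → c = 0101001, weight = 3.
  m = 011 → c = 1011111, weight = 6.
  m = 111 → c = 0111011, weight = 5.
Tally weights:
  weight 0: 1 codewords.
  weight 2: 1 codewords.
  weight 3: 2 codewords.
  weight 4: 1 codewords.
  weight 5: 2 codewords.
  weight 6: 1 codewords.
Minimum distance d = smallest w > 0 with A_w > 0 = 2.
Sanity: Σ A_w = 8 = 2^3 = 8 ✓.


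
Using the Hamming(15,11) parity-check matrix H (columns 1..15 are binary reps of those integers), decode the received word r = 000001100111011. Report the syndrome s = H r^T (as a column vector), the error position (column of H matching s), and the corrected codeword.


s = (1, 1, 0, 1)^T, error position = 13, corrected codeword c = 000001100111111

Compute s = H r^T mod 2 one row at a time:
  s_1 = 0 + 0 + 1 + 1 + 1 + 0 + 1 + 1 = 5 ≡ 1 (mod 2).
  s_2 = 0 + 0 + 1 + 1 + 1 + 0 + 1 + 1 = 5 ≡ 1 (mod 2).
  s_3 = 0 + 0 + 1 + 1 + 1 + 1 + 1 + 1 = 6 ≡ 0 (mod 2).
  s_4 = 0 + 0 + 0 + 1 + 0 + 1 + 0 + 1 = 3 ≡ 1 (mod 2).
s = (1, 1, 0, 1)^T — this equals column 13 of H (binary 1101), so error is at position 13.
Correct: flip bit 13 of r = 000001100111011 to get c = 000001100111111.


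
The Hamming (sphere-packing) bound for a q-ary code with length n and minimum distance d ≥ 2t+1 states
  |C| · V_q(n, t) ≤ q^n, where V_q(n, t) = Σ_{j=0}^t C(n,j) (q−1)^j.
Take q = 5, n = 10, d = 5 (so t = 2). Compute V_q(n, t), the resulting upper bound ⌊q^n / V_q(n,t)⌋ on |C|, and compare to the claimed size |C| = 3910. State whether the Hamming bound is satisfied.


V_q(n, t) = 761, q^n = 9765625, Hamming bound = 12832, |C| = 3910 ≤ bound (satisfied).

Step 1: Compute V_q(n, t) = Σ_{j=0}^2 C(n, j) (q−1)^j.
  j = 0: C(10,0)·(4)^0 = 1·1 = 1.
  j = 1: C(10,1)·(4)^1 = 10·4 = 40.
  j = 2: C(10,2)·(4)^2 = 45·16 = 720.
  V_q(n, t) = 1 + 40 + 720 = 761.
Step 2: q^n = 5^10 = 9765625.
Step 3: Hamming bound ⌊q^n / V_q(n,t)⌋ = ⌊9765625/761⌋ = 12832.
Step 4: Compare |C| = 3910 to 12832: satisfied.
The claimed |C| lies below the Hamming bound.


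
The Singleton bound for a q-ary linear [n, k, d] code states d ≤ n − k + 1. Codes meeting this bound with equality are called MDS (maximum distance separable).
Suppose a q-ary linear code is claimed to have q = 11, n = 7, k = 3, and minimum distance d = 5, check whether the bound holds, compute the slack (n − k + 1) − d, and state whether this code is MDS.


Singleton RHS = n − k + 1 = 5, slack = 0, bound satisfied, MDS.

Singleton bound: d ≤ n − k + 1.
Here n = 7, k = 3, so n − k + 1 = 5.
Given d = 5, check d ≤ 5: YES.
Slack = (n − k + 1) − d = 0.
The code is MDS (slack = 0).
Description: the claimed parameters are [7, 3, 5]_11; such a code would be MDS (meets Singleton bound).


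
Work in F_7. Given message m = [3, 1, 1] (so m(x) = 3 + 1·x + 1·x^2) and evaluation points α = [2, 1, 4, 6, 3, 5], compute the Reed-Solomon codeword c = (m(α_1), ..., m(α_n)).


c = [2, 5, 2, 3, 1, 5]

Message polynomial: m(x) = 3 + 1·x + 1·x^2 (mod 7).
For each evaluation point α_i, compute m(α_i) mod 7:
  α_1 = 2: Horner steps 1 → 3 → 2, so m(2) = 2.
  α_2 = 1: Horner steps 1 → 2 → 5, so m(1) = 5.
  α_3 = 4: Horner steps 1 → 5 → 2, so m(4) = 2.
  α_4 = 6: Horner steps 1 → 0 → 3, so m(6) = 3.
  α_5 = 3: Horner steps 1 → 4 → 1, so m(3) = 1.
  α_6 = 5: Horner steps 1 → 6 → 5, so m(5) = 5.
Codeword c = [2, 5, 2, 3, 1, 5] ∈ F_7^6.


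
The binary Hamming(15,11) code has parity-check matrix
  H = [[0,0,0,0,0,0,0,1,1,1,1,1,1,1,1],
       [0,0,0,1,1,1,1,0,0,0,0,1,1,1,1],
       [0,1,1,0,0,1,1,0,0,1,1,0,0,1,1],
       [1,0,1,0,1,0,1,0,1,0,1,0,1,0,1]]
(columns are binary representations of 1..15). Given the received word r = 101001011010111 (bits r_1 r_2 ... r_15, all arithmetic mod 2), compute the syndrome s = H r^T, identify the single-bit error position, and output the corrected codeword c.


s = (0, 0, 1, 0)^T, error position = 2, corrected codeword c = 111001011010111

Compute s = H r^T mod 2 one row at a time:
  s_1 = 1 + 1 + 0 + 1 + 0 + 1 + 1 + 1 = 6 ≡ 0 (mod 2).
  s_2 = 0 + 0 + 1 + 0 + 0 + 1 + 1 + 1 = 4 ≡ 0 (mod 2).
  s_3 = 0 + 1 + 1 + 0 + 0 + 1 + 1 + 1 = 5 ≡ 1 (mod 2).
  s_4 = 1 + 1 + 0 + 0 + 1 + 1 + 1 + 1 = 6 ≡ 0 (mod 2).
s = (0, 0, 1, 0)^T — this equals column 2 of H (binary 0010), so error is at position 2.
Correct: flip bit 2 of r = 101001011010111 to get c = 111001011010111.


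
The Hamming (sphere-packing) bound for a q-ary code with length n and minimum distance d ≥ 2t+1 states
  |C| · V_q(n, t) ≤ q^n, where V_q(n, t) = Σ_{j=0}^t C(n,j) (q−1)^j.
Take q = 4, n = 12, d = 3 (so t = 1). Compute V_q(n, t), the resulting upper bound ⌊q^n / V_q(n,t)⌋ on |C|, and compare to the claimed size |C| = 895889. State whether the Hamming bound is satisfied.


V_q(n, t) = 37, q^n = 16777216, Hamming bound = 453438, |C| = 895889 > bound (violated).

Step 1: Compute V_q(n, t) = Σ_{j=0}^1 C(n, j) (q−1)^j.
  j = 0: C(12,0)·(3)^0 = 1·1 = 1.
  j = 1: C(12,1)·(3)^1 = 12·3 = 36.
  V_q(n, t) = 1 + 36 = 37.
Step 2: q^n = 4^12 = 16777216.
Step 3: Hamming bound ⌊q^n / V_q(n,t)⌋ = ⌊16777216/37⌋ = 453438.
Step 4: Compare |C| = 895889 to 453438: violated.
The claimed |C| lies above the Hamming bound, so no 4-ary code of length 12 with d ≥ 3 can have 895889 codewords.


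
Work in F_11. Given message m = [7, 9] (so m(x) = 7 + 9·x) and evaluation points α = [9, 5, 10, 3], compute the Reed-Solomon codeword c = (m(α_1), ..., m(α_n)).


c = [0, 8, 9, 1]

Message polynomial: m(x) = 7 + 9·x (mod 11).
For each evaluation point α_i, compute m(α_i) mod 11:
  α_1 = 9: Horner steps 9 → 0, so m(9) = 0.
  α_2 = 5: Horner steps 9 → 8, so m(5) = 8.
  α_3 = 10: Horner steps 9 → 9, so m(10) = 9.
  α_4 = 3: Horner steps 9 → 1, so m(3) = 1.
Codeword c = [0, 8, 9, 1] ∈ F_11^4.


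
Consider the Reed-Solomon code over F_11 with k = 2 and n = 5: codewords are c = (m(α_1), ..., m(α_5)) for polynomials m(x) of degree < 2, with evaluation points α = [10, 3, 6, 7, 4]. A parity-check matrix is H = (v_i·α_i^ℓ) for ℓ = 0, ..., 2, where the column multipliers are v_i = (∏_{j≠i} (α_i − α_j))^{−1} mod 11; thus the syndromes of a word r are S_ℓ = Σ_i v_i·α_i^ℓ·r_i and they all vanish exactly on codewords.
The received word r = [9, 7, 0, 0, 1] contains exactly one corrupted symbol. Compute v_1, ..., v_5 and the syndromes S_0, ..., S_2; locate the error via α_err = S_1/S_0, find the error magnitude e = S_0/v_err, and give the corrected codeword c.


S = (9, 8, 1), error at position 4, error magnitude e = 6, c = [9, 7, 0, 5, 1].

Step 1: column multipliers v_i = (∏_{j≠i}(α_i − α_j))^{−1} mod 11.
  i = 1 (α = 10): (10−3)(10−6)(10−7)(10−4) = 7·4·3·6 = 504 ≡ 9, so v_1 = 9^{−1} = 5 (mod 11).
  i = 2 (α = 3): (3−10)(3−6)(3−7)(3−4) = (−7)·(−3)·(−4)·(−1) = 84 ≡ 7, so v_2 = 7^{−1} = 8 (mod 11).
  i = 3 (α = 6): (6−10)(6−3)(6−7)(6−4) = (−4)·3·(−1)·2 = 24 ≡ 2, so v_3 = 2^{−1} = 6 (mod 11).
  i = 4 (α = 7): (7−10)(7−3)(7−6)(7−4) = (−3)·4·1·3 = −36 ≡ 8, so v_4 = 8^{−1} = 7 (mod 11).
  i = 5 (α = 4): (4−10)(4−3)(4−6)(4−7) = (−6)·1·(−2)·(−3) = −36 ≡ 8, so v_5 = 8^{−1} = 7 (mod 11).
  v = [5, 8, 6, 7, 7].
Step 2: syndromes of r = [9, 7, 0, 0, 1] (all sums mod 11).
  S_0 = Σ v_i r_i = 5·9 + 8·7 + 6·0 + 7·0 + 7·1 = 108 ≡ 9.
  S_1 = Σ v_i α_i r_i = 5·10·9 + 8·3·7 + 6·6·0 + 7·7·0 + 7·4·1 = 646 ≡ 8.
  α_i^2 mod 11 = [1, 9, 3, 5, 5].
  S_2 = Σ v_i α_i^2 r_i = 5·1·9 + 8·9·7 + 6·3·0 + 7·5·0 + 7·5·1 = 584 ≡ 1.
  S = (9, 8, 1) ≠ 0, so r is not a codeword (an error is present).
Step 3: locate the error. For a single error e at position i, S_ℓ = v_i·e·α_i^ℓ, so α_err = S_1/S_0.
  S_0^{−1} = 9^{−1} = 5 (mod 11), so α_err = 8·5 = 40 ≡ 7 = α_4. Error position i = 4.
  Consistency check: S_2/S_1 = 1·7 = 7 ≡ 7 = α_err ✓ (single-error assumption holds).
Step 4: error magnitude e = S_0/v_4 = S_0·∏_{j≠4}(α_4 − α_j) = 9·8 = 72 ≡ 6 (mod 11).
Step 5: correct position 4: c_4 = r_4 − e = 0 − 6 ≡ 5 (mod 11). Hence c = [9, 7, 0, 5, 1].
  Check: interpolating c through the α_i gives m(x) = 3 + 5·x (degree < 2) with m(α_i) = c_i for every i, so c is indeed a codeword.


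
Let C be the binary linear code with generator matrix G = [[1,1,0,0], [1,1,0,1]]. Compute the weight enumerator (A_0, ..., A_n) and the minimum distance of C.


Weight distribution: A_0 = 1, A_1 = 1, A_2 = 1, A_3 = 1. Minimum distance d = 1.

Enumerate all 2^2 = 4 messages m ∈ F_2^2.
For each, compute codeword c = mG in F_2^4, then tally its weight.
  m = 00 → c = 0000, weight = 0.
  m = 10 → c = 1100, weight = 2.
  m = 01 → c = 1101, weight = 3.
  m = 11 → c = 0001, weight = 1.
Tally weights:
  weight 0: 1 codewords.
  weight 1: 1 codewords.
  weight 2: 1 codewords.
  weight 3: 1 codewords.
Minimum distance d = smallest w > 0 with A_w > 0 = 1.
Sanity: Σ A_w = 4 = 2^2 = 4 ✓.


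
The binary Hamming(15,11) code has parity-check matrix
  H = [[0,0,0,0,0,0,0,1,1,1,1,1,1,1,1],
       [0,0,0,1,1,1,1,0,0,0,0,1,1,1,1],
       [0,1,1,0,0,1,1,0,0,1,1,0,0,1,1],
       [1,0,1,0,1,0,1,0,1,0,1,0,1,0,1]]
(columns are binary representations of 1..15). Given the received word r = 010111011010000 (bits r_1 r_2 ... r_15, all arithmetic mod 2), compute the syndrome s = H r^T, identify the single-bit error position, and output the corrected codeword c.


s = (1, 1, 1, 1)^T, error position = 15, corrected codeword c = 010111011010001

Compute s = H r^T mod 2 one row at a time:
  s_1 = 1 + 1 + 0 + 1 + 0 + 0 + 0 + 0 = 3 ≡ 1 (mod 2).
  s_2 = 1 + 1 + 1 + 0 + 0 + 0 + 0 + 0 = 3 ≡ 1 (mod 2).
  s_3 = 1 + 0 + 1 + 0 + 0 + 1 + 0 + 0 = 3 ≡ 1 (mod 2).
  s_4 = 0 + 0 + 1 + 0 + 1 + 1 + 0 + 0 = 3 ≡ 1 (mod 2).
s = (1, 1, 1, 1)^T — this equals column 15 of H (binary 1111), so error is at position 15.
Correct: flip bit 15 of r = 010111011010000 to get c = 010111011010001.


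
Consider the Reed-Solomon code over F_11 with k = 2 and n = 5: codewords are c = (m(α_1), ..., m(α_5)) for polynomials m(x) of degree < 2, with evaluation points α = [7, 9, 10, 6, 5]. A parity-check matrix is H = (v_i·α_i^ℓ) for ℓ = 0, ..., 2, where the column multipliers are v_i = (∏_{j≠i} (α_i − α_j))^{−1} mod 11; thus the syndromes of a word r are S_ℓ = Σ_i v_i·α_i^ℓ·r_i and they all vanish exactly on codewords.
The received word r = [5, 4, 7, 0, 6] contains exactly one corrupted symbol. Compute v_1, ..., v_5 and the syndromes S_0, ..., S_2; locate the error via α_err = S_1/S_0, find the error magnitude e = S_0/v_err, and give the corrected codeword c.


S = (4, 7, 4), error at position 3, error magnitude e = 9, c = [5, 4, 9, 0, 6].

Step 1: column multipliers v_i = (∏_{j≠i}(α_i − α_j))^{−1} mod 11.
  i = 1 (α = 7): (7−9)(7−10)(7−6)(7−5) = (−2)·(−3)·1·2 = 12 ≡ 1, so v_1 = 1^{−1} = 1 (mod 11).
  i = 2 (α = 9): (9−7)(9−10)(9−6)(9−5) = 2·(−1)·3·4 = −24 ≡ 9, so v_2 = 9^{−1} = 5 (mod 11).
  i = 3 (α = 10): (10−7)(10−9)(10−6)(10−5) = 3·1·4·5 = 60 ≡ 5, so v_3 = 5^{−1} = 9 (mod 11).
  i = 4 (α = 6): (6−7)(6−9)(6−10)(6−5) = (−1)·(−3)·(−4)·1 = −12 ≡ 10, so v_4 = 10^{−1} = 10 (mod 11).
  i = 5 (α = 5): (5−7)(5−9)(5−10)(5−6) = (−2)·(−4)·(−5)·(−1) = 40 ≡ 7, so v_5 = 7^{−1} = 8 (mod 11).
  v = [1, 5, 9, 10, 8].
Step 2: syndromes of r = [5, 4, 7, 0, 6] (all sums mod 11).
  S_0 = Σ v_i r_i = 1·5 + 5·4 + 9·7 + 10·0 + 8·6 = 136 ≡ 4.
  S_1 = Σ v_i α_i r_i = 1·7·5 + 5·9·4 + 9·10·7 + 10·6·0 + 8·5·6 = 1085 ≡ 7.
  α_i^2 mod 11 = [5, 4, 1, 3, 3].
  S_2 = Σ v_i α_i^2 r_i = 1·5·5 + 5·4·4 + 9·1·7 + 10·3·0 + 8·3·6 = 312 ≡ 4.
  S = (4, 7, 4) ≠ 0, so r is not a codeword (an error is present).
Step 3: locate the error. For a single error e at position i, S_ℓ = v_i·e·α_i^ℓ, so α_err = S_1/S_0.
  S_0^{−1} = 4^{−1} = 3 (mod 11), so α_err = 7·3 = 21 ≡ 10 = α_3. Error position i = 3.
  Consistency check: S_2/S_1 = 4·8 = 32 ≡ 10 = α_err ✓ (single-error assumption holds).
Step 4: error magnitude e = S_0/v_3 = S_0·∏_{j≠3}(α_3 − α_j) = 4·5 = 20 ≡ 9 (mod 11).
Step 5: correct position 3: c_3 = r_3 − e = 7 − 9 ≡ 9 (mod 11). Hence c = [5, 4, 9, 0, 6].
  Check: interpolating c through the α_i gives m(x) = 3 + 5·x (degree < 2) with m(α_i) = c_i for every i, so c is indeed a codeword.


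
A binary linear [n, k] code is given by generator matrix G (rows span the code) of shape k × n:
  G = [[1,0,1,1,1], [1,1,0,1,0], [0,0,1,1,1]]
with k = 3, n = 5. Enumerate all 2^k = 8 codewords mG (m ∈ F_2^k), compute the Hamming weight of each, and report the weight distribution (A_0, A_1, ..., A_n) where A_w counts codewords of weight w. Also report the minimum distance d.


Weight distribution: A_0 = 1, A_1 = 1, A_2 = 1, A_3 = 3, A_4 = 2. Minimum distance d = 1.

Enumerate all 2^3 = 8 messages m ∈ F_2^3.
For each, compute codeword c = mG in F_2^5, then tally its weight.
  m = 000 → c = 00000, weight = 0.
  m = 100 → c = 10111, weight = 4.
  m = 010 → c = 11010, weight = 3.
  m = 110 → c = 01101, weight = 3.
  m = 001 → c = 00111, weight = 3.
  m = 101 → c = 10000, weight = 1.
  m = 011 → c = 11101, weight = 4.
  m = 111 → c = 01010, weight = 2.
Tally weights:
  weight 0: 1 codewords.
  weight 1: 1 codewords.
  weight 2: 1 codewords.
  weight 3: 3 codewords.
  weight 4: 2 codewords.
Minimum distance d = smallest w > 0 with A_w > 0 = 1.
Sanity: Σ A_w = 8 = 2^3 = 8 ✓.


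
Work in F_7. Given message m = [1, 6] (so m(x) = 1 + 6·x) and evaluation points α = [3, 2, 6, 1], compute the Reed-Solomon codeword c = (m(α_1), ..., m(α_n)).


c = [5, 6, 2, 0]

Message polynomial: m(x) = 1 + 6·x (mod 7).
For each evaluation point α_i, compute m(α_i) mod 7:
  α_1 = 3: Horner steps 6 → 5, so m(3) = 5.
  α_2 = 2: Horner steps 6 → 6, so m(2) = 6.
  α_3 = 6: Horner steps 6 → 2, so m(6) = 2.
  α_4 = 1: Horner steps 6 → 0, so m(1) = 0.
Codeword c = [5, 6, 2, 0] ∈ F_7^4.


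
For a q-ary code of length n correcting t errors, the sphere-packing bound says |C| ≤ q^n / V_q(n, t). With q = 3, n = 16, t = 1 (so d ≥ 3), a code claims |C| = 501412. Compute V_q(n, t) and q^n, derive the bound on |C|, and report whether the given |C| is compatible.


V_q(n, t) = 33, q^n = 43046721, Hamming bound = 1304446, |C| = 501412 ≤ bound (satisfied).

Step 1: Compute V_q(n, t) = Σ_{j=0}^1 C(n, j) (q−1)^j.
  j = 0: C(16,0)·(2)^0 = 1·1 = 1.
  j = 1: C(16,1)·(2)^1 = 16·2 = 32.
  V_q(n, t) = 1 + 32 = 33.
Step 2: q^n = 3^16 = 43046721.
Step 3: Hamming bound ⌊q^n / V_q(n,t)⌋ = ⌊43046721/33⌋ = 1304446.
Step 4: Compare |C| = 501412 to 1304446: satisfied.
The claimed |C| lies below the Hamming bound.


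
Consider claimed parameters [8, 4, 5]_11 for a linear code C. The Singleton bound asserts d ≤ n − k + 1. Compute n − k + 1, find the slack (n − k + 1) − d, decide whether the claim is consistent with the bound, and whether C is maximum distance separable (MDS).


Singleton RHS = n − k + 1 = 5, slack = 0, bound satisfied, MDS.

Singleton bound: d ≤ n − k + 1.
Here n = 8, k = 4, so n − k + 1 = 5.
Given d = 5, check d ≤ 5: YES.
Slack = (n − k + 1) − d = 0.
The code is MDS (slack = 0).
Description: the claimed parameters are [8, 4, 5]_11; such a code would be MDS (meets Singleton bound).


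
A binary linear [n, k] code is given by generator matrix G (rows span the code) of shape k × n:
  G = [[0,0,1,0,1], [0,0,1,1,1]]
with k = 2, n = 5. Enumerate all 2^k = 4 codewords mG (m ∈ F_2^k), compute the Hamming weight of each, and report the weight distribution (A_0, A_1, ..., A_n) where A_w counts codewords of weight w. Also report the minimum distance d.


Weight distribution: A_0 = 1, A_1 = 1, A_2 = 1, A_3 = 1. Minimum distance d = 1.

Enumerate all 2^2 = 4 messages m ∈ F_2^2.
For each, compute codeword c = mG in F_2^5, then tally its weight.
  m = 00 → c = 00000, weight = 0.
  m = 10 → c = 00101, weight = 2.
  m = 01 → c = 00111, weight = 3.
  m = 11 → c = 00010, weight = 1.
Tally weights:
  weight 0: 1 codewords.
  weight 1: 1 codewords.
  weight 2: 1 codewords.
  weight 3: 1 codewords.
Minimum distance d = smallest w > 0 with A_w > 0 = 1.
Sanity: Σ A_w = 4 = 2^2 = 4 ✓.


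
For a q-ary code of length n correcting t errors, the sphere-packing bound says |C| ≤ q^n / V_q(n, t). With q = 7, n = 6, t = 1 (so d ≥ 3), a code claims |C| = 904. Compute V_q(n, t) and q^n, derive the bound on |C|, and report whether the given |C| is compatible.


V_q(n, t) = 37, q^n = 117649, Hamming bound = 3179, |C| = 904 ≤ bound (satisfied).

Step 1: Compute V_q(n, t) = Σ_{j=0}^1 C(n, j) (q−1)^j.
  j = 0: C(6,0)·(6)^0 = 1·1 = 1.
  j = 1: C(6,1)·(6)^1 = 6·6 = 36.
  V_q(n, t) = 1 + 36 = 37.
Step 2: q^n = 7^6 = 117649.
Step 3: Hamming bound ⌊q^n / V_q(n,t)⌋ = ⌊117649/37⌋ = 3179.
Step 4: Compare |C| = 904 to 3179: satisfied.
The claimed |C| lies below the Hamming bound.


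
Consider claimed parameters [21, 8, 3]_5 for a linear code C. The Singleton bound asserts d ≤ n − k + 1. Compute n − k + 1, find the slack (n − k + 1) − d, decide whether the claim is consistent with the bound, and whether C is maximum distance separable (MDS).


Singleton RHS = n − k + 1 = 14, slack = 11, bound satisfied, not MDS.

Singleton bound: d ≤ n − k + 1.
Here n = 21, k = 8, so n − k + 1 = 14.
Given d = 3, check d ≤ 14: YES.
Slack = (n − k + 1) − d = 11.
The code is NOT MDS (slack = 11 > 0).
Description: the claimed parameters are [21, 8, 3]_5; such a code would be non-MDS.


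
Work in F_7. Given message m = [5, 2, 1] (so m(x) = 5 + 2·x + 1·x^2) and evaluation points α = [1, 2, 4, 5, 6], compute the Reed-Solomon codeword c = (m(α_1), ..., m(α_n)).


c = [1, 6, 1, 5, 4]

Message polynomial: m(x) = 5 + 2·x + 1·x^2 (mod 7).
For each evaluation point α_i, compute m(α_i) mod 7:
  α_1 = 1: Horner steps 1 → 3 → 1, so m(1) = 1.
  α_2 = 2: Horner steps 1 → 4 → 6, so m(2) = 6.
  α_3 = 4: Horner steps 1 → 6 → 1, so m(4) = 1.
  α_4 = 5: Horner steps 1 → 0 → 5, so m(5) = 5.
  α_5 = 6: Horner steps 1 → 1 → 4, so m(6) = 4.
Codeword c = [1, 6, 1, 5, 4] ∈ F_7^5.


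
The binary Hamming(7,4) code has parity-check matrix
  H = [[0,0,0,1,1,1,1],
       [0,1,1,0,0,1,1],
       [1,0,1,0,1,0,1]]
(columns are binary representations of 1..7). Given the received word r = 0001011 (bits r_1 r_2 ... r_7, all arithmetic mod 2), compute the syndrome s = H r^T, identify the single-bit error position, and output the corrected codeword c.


s = (1, 0, 1)^T, error position = 5, corrected codeword c = 0001111

Compute s = H r^T mod 2 one row at a time:
  s_1 = 1 + 0 + 1 + 1 = 3 ≡ 1 (mod 2).
  s_2 = 0 + 0 + 1 + 1 = 2 ≡ 0 (mod 2).
  s_3 = 0 + 0 + 0 + 1 = 1 ≡ 1 (mod 2).
s = (1, 0, 1)^T — this equals column 5 of H (binary 101), so error is at position 5.
Correct: flip bit 5 of r = 0001011 to get c = 0001111.


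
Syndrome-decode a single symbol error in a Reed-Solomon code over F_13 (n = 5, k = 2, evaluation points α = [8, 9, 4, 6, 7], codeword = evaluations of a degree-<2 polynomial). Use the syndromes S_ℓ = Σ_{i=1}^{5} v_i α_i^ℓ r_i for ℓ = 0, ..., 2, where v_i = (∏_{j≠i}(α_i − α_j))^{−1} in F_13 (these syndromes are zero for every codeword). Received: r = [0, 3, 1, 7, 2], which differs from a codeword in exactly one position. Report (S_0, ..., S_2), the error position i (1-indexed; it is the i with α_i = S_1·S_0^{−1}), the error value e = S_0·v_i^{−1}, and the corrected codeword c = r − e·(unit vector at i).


S = (3, 8, 4), error at position 5, error magnitude e = 5, c = [0, 3, 1, 7, 10].

Step 1: column multipliers v_i = (∏_{j≠i}(α_i − α_j))^{−1} mod 13.
  i = 1 (α = 8): (8−9)(8−4)(8−6)(8−7) = (−1)·4·2·1 = −8 ≡ 5, so v_1 = 5^{−1} = 8 (mod 13).
  i = 2 (α = 9): (9−8)(9−4)(9−6)(9−7) = 1·5·3·2 = 30 ≡ 4, so v_2 = 4^{−1} = 10 (mod 13).
  i = 3 (α = 4): (4−8)(4−9)(4−6)(4−7) = (−4)·(−5)·(−2)·(−3) = 120 ≡ 3, so v_3 = 3^{−1} = 9 (mod 13).
  i = 4 (α = 6): (6−8)(6−9)(6−4)(6−7) = (−2)·(−3)·2·(−1) = −12 ≡ 1, so v_4 = 1^{−1} = 1 (mod 13).
  i = 5 (α = 7): (7−8)(7−9)(7−4)(7−6) = (−1)·(−2)·3·1 = 6 ≡ 6, so v_5 = 6^{−1} = 11 (mod 13).
  v = [8, 10, 9, 1, 11].
Step 2: syndromes of r = [0, 3, 1, 7, 2] (all sums mod 13).
  S_0 = Σ v_i r_i = 8·0 + 10·3 + 9·1 + 1·7 + 11·2 = 68 ≡ 3.
  S_1 = Σ v_i α_i r_i = 8·8·0 + 10·9·3 + 9·4·1 + 1·6·7 + 11·7·2 = 502 ≡ 8.
  α_i^2 mod 13 = [12, 3, 3, 10, 10].
  S_2 = Σ v_i α_i^2 r_i = 8·12·0 + 10·3·3 + 9·3·1 + 1·10·7 + 11·10·2 = 407 ≡ 4.
  S = (3, 8, 4) ≠ 0, so r is not a codeword (an error is present).
Step 3: locate the error. For a single error e at position i, S_ℓ = v_i·e·α_i^ℓ, so α_err = S_1/S_0.
  S_0^{−1} = 3^{−1} = 9 (mod 13), so α_err = 8·9 = 72 ≡ 7 = α_5. Error position i = 5.
  Consistency check: S_2/S_1 = 4·5 = 20 ≡ 7 = α_err ✓ (single-error assumption holds).
Step 4: error magnitude e = S_0/v_5 = S_0·∏_{j≠5}(α_5 − α_j) = 3·6 = 18 ≡ 5 (mod 13).
Step 5: correct position 5: c_5 = r_5 − e = 2 − 5 ≡ 10 (mod 13). Hence c = [0, 3, 1, 7, 10].
  Check: interpolating c through the α_i gives m(x) = 2 + 3·x (degree < 2) with m(α_i) = c_i for every i, so c is indeed a codeword.


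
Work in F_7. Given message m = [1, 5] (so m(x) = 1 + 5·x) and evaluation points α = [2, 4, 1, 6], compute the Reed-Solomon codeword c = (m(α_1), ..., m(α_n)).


c = [4, 0, 6, 3]

Message polynomial: m(x) = 1 + 5·x (mod 7).
For each evaluation point α_i, compute m(α_i) mod 7:
  α_1 = 2: Horner steps 5 → 4, so m(2) = 4.
  α_2 = 4: Horner steps 5 → 0, so m(4) = 0.
  α_3 = 1: Horner steps 5 → 6, so m(1) = 6.
  α_4 = 6: Horner steps 5 → 3, so m(6) = 3.
Codeword c = [4, 0, 6, 3] ∈ F_7^4.


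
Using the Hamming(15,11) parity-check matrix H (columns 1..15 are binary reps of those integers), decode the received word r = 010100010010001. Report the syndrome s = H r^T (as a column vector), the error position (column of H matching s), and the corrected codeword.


s = (1, 0, 1, 0)^T, error position = 10, corrected codeword c = 010100010110001

Compute s = H r^T mod 2 one row at a time:
  s_1 = 1 + 0 + 0 + 1 + 0 + 0 + 0 + 1 = 3 ≡ 1 (mod 2).
  s_2 = 1 + 0 + 0 + 0 + 0 + 0 + 0 + 1 = 2 ≡ 0 (mod 2).
  s_3 = 1 + 0 + 0 + 0 + 0 + 1 + 0 + 1 = 3 ≡ 1 (mod 2).
  s_4 = 0 + 0 + 0 + 0 + 0 + 1 + 0 + 1 = 2 ≡ 0 (mod 2).
s = (1, 0, 1, 0)^T — this equals column 10 of H (binary 1010), so error is at position 10.
Correct: flip bit 10 of r = 010100010010001 to get c = 010100010110001.


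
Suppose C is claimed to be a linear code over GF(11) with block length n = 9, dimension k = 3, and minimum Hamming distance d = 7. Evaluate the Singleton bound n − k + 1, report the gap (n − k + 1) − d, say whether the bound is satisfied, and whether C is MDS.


Singleton RHS = n − k + 1 = 7, slack = 0, bound satisfied, MDS.

Singleton bound: d ≤ n − k + 1.
Here n = 9, k = 3, so n − k + 1 = 7.
Given d = 7, check d ≤ 7: YES.
Slack = (n − k + 1) − d = 0.
The code is MDS (slack = 0).
Description: the claimed parameters are [9, 3, 7]_11; such a code would be MDS (meets Singleton bound).


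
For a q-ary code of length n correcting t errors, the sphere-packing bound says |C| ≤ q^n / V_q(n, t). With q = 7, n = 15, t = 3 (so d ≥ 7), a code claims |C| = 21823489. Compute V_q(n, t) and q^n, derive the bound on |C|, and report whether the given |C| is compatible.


V_q(n, t) = 102151, q^n = 4747561509943, Hamming bound = 46475918, |C| = 21823489 ≤ bound (satisfied).

Step 1: Compute V_q(n, t) = Σ_{j=0}^3 C(n, j) (q−1)^j.
  j = 0: C(15,0)·(6)^0 = 1·1 = 1.
  j = 1: C(15,1)·(6)^1 = 15·6 = 90.
  j = 2: C(15,2)·(6)^2 = 105·36 = 3780.
  j = 3: C(15,3)·(6)^3 = 455·216 = 98280.
  V_q(n, t) = 1 + 90 + 3780 + 98280 = 102151.
Step 2: q^n = 7^15 = 4747561509943.
Step 3: Hamming bound ⌊q^n / V_q(n,t)⌋ = ⌊4747561509943/102151⌋ = 46475918.
Step 4: Compare |C| = 21823489 to 46475918: satisfied.
The claimed |C| lies below the Hamming bound.


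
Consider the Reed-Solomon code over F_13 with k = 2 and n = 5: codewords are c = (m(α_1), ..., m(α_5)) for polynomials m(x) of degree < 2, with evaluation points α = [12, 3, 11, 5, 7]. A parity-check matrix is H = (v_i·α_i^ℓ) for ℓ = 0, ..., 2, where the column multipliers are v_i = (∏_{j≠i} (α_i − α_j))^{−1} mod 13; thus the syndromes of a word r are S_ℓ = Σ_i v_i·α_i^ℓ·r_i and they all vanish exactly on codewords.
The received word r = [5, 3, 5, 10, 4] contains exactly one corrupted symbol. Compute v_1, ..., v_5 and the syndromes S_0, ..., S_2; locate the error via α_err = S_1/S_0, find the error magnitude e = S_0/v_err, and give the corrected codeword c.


S = (1, 12, 1), error at position 1, error magnitude e = 3, c = [2, 3, 5, 10, 4].

Step 1: column multipliers v_i = (∏_{j≠i}(α_i − α_j))^{−1} mod 13.
  i = 1 (α = 12): (12−3)(12−11)(12−5)(12−7) = 9·1·7·5 = 315 ≡ 3, so v_1 = 3^{−1} = 9 (mod 13).
  i = 2 (α = 3): (3−12)(3−11)(3−5)(3−7) = (−9)·(−8)·(−2)·(−4) = 576 ≡ 4, so v_2 = 4^{−1} = 10 (mod 13).
  i = 3 (α = 11): (11−12)(11−3)(11−5)(11−7) = (−1)·8·6·4 = −192 ≡ 3, so v_3 = 3^{−1} = 9 (mod 13).
  i = 4 (α = 5): (5−12)(5−3)(5−11)(5−7) = (−7)·2·(−6)·(−2) = −168 ≡ 1, so v_4 = 1^{−1} = 1 (mod 13).
  i = 5 (α = 7): (7−12)(7−3)(7−11)(7−5) = (−5)·4·(−4)·2 = 160 ≡ 4, so v_5 = 4^{−1} = 10 (mod 13).
  v = [9, 10, 9, 1, 10].
Step 2: syndromes of r = [5, 3, 5, 10, 4] (all sums mod 13).
  S_0 = Σ v_i r_i = 9·5 + 10·3 + 9·5 + 1·10 + 10·4 = 170 ≡ 1.
  S_1 = Σ v_i α_i r_i = 9·12·5 + 10·3·3 + 9·11·5 + 1·5·10 + 10·7·4 = 1455 ≡ 12.
  α_i^2 mod 13 = [1, 9, 4, 12, 10].
  S_2 = Σ v_i α_i^2 r_i = 9·1·5 + 10·9·3 + 9·4·5 + 1·12·10 + 10·10·4 = 1015 ≡ 1.
  S = (1, 12, 1) ≠ 0, so r is not a codeword (an error is present).
Step 3: locate the error. For a single error e at position i, S_ℓ = v_i·e·α_i^ℓ, so α_err = S_1/S_0.
  S_0^{−1} = 1^{−1} = 1 (mod 13), so α_err = 12·1 = 12 ≡ 12 = α_1. Error position i = 1.
  Consistency check: S_2/S_1 = 1·12 = 12 ≡ 12 = α_err ✓ (single-error assumption holds).
Step 4: error magnitude e = S_0/v_1 = S_0·∏_{j≠1}(α_1 − α_j) = 1·3 = 3 ≡ 3 (mod 13).
Step 5: correct position 1: c_1 = r_1 − e = 5 − 3 ≡ 2 (mod 13). Hence c = [2, 3, 5, 10, 4].
  Check: interpolating c through the α_i gives m(x) = 12 + 10·x (degree < 2) with m(α_i) = c_i for every i, so c is indeed a codeword.


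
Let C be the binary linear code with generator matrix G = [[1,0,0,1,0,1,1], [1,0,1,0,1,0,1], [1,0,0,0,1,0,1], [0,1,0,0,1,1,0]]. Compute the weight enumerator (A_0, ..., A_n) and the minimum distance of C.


Weight distribution: A_0 = 1, A_1 = 1, A_2 = 1, A_3 = 4, A_4 = 5, A_5 = 3, A_6 = 1. Minimum distance d = 1.

Enumerate all 2^4 = 16 messages m ∈ F_2^4.
For each, compute codeword c = mG in F_2^7, then tally its weight.
  m = 0000 → c = 0000000, weight = 0.
  m = 1000 → c = 1001011, weight = 4.
  m = 0100 → c = 1010101, weight = 4.
  m = 1100 → c = 0011110, weight = 4.
  m = 0010 → c = 1000101, weight = 3.
  m = 1010 → c = 0001110, weight = 3.
  m = 0110 → c = 0010000, weight = 1.
  m = 1110 → c = 1011011, weight = 5.
  m = 0001 → c = 0100110, weight = 3.
  m = 1001 → c = 1101101, weight = 5.
  m = 0101 → c = 1110011, weight = 5.
  m = 1101 → c = 0111000, weight = 3.
  m = 0011 → c = 1100011, weight = 4.
  m = 1011 → c = 0101000, weight = 2.
  m = 0111 → c = 0110110, weight = 4.
  m = 1111 → c = 1111101, weight = 6.
Tally weights:
  weight 0: 1 codewords.
  weight 1: 1 codewords.
  weight 2: 1 codewords.
  weight 3: 4 codewords.
  weight 4: 5 codewords.
  weight 5: 3 codewords.
  weight 6: 1 codewords.
Minimum distance d = smallest w > 0 with A_w > 0 = 1.
Sanity: Σ A_w = 16 = 2^4 = 16 ✓.


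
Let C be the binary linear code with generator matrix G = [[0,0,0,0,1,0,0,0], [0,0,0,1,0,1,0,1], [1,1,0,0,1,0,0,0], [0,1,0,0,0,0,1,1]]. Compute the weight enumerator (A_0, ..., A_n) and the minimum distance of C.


Weight distribution: A_0 = 1, A_1 = 1, A_2 = 1, A_3 = 4, A_4 = 5, A_5 = 3, A_6 = 1. Minimum distance d = 1.

Enumerate all 2^4 = 16 messages m ∈ F_2^4.
For each, compute codeword c = mG in F_2^8, then tally its weight.
  m = 0000 → c = 00000000, weight = 0.
  m = 1000 → c = 00001000, weight = 1.
  m = 0100 → c = 00010101, weight = 3.
  m = 1100 → c = 00011101, weight = 4.
  m = 0010 → c = 11001000, weight = 3.
  m = 1010 → c = 11000000, weight = 2.
  m = 0110 → c = 11011101, weight = 6.
  m = 1110 → c = 11010101, weight = 5.
  m = 0001 → c = 01000011, weight = 3.
  m = 1001 → c = 01001011, weight = 4.
  m = 0101 → c = 01010110, weight = 4.
  m = 1101 → c = 01011110, weight = 5.
  m = 0011 → c = 10001011, weight = 4.
  m = 1011 → c = 10000011, weight = 3.
  m = 0111 → c = 10011110, weight = 5.
  m = 1111 → c = 10010110, weight = 4.
Tally weights:
  weight 0: 1 codewords.
  weight 1: 1 codewords.
  weight 2: 1 codewords.
  weight 3: 4 codewords.
  weight 4: 5 codewords.
  weight 5: 3 codewords.
  weight 6: 1 codewords.
Minimum distance d = smallest w > 0 with A_w > 0 = 1.
Sanity: Σ A_w = 16 = 2^4 = 16 ✓.


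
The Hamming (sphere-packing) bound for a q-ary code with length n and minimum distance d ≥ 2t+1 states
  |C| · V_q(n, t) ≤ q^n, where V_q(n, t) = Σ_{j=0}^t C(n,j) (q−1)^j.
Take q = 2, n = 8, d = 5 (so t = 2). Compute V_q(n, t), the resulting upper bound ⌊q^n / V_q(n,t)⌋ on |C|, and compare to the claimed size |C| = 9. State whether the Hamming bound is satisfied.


V_q(n, t) = 37, q^n = 256, Hamming bound = 6, |C| = 9 > bound (violated).

Step 1: Compute V_q(n, t) = Σ_{j=0}^2 C(n, j) (q−1)^j.
  j = 0: C(8,0)·(1)^0 = 1·1 = 1.
  j = 1: C(8,1)·(1)^1 = 8·1 = 8.
  j = 2: C(8,2)·(1)^2 = 28·1 = 28.
  V_q(n, t) = 1 + 8 + 28 = 37.
Step 2: q^n = 2^8 = 256.
Step 3: Hamming bound ⌊q^n / V_q(n,t)⌋ = ⌊256/37⌋ = 6.
Step 4: Compare |C| = 9 to 6: violated.
The claimed |C| lies above the Hamming bound, so no 2-ary code of length 8 with d ≥ 5 can have 9 codewords.
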